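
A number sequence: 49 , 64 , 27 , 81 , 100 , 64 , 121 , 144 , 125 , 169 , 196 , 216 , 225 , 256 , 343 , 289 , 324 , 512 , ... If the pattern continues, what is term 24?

1000

The slot pattern repeats as AAB (period 3), so there are 2 interleaved tracks.
Stream A: 49, 64, 81, 100, 121, 144, 169, 196, 225, 256, 289, 324 (perfect squares starting at 7²).
Stream B: 27, 64, 125, 216, 343, 512 (consecutive cubes n³ from n = 3).
The 24th slot belongs to stream B; its 8th term is 1000.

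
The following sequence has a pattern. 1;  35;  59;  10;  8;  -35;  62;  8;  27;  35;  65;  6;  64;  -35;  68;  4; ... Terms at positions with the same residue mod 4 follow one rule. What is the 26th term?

The terms cycle through 4 interleaved subsequences.
Track A is 1, 8, 27, 64, which is perfect cubes starting at 1³.
Track B is 35, -35, 35, -35, which is alternating ±35.
Track C is 59, 62, 65, 68, which is linear: a_n = 56 + 3·n.
Track D is 10, 8, 6, 4, which is arithmetic with common difference −2.
The 26th slot belongs to track B; its 7th term is 35.

35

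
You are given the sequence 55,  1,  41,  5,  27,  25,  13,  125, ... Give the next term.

-1

Odd-indexed and even-indexed terms follow separate rules.
Track A: 55, 41, 27, 13 — arithmetic, step −14.
Track B: 1, 5, 25, 125 — successive powers of 5.
Position 9 → track A, term 5 = -1.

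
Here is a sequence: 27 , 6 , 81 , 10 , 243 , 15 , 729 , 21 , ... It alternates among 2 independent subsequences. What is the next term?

2187

Split by position mod 2 into 2 tracks.
Track A is 27, 81, 243, 729, which is successive powers of 3.
Track B is 6, 10, 15, 21, which is the triangular numbers T_3, T_4, ….
Term 9 comes from track A (its 5th entry): 2187.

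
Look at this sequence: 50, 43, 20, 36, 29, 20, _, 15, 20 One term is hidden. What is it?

22

Positions follow the repeating pattern AAB; grouping by letter gives 2 tracks.
Track A: 50, 43, 36, 29, ?, 15 (arithmetic, step −7).
Track B: 20, 20, 20 (constant 20).
So the missing entry in track A is 22.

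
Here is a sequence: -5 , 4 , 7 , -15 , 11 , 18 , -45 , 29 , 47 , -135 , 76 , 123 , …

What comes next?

Positions follow the repeating pattern ABB; grouping by letter gives 2 tracks.
Subsequence A: -5, -15, -45, -135 (a geometric progression (common ratio 3)).
Subsequence B: 4, 7, 11, 18, 29, 47, 76, 123 (each term equals the sum of the previous two).
Position 13 falls in subsequence A as its term 5, giving -405.

-405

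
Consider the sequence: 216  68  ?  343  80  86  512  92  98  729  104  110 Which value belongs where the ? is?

Positions follow the repeating pattern ABB; grouping by letter gives 2 tracks.
Track A = 216, 343, 512, 729: the cubes 6³, 7³, 8³, ….
Track B = 68, ?, 80, 86, 92, 98, 104, 110: arithmetic with common difference +6.
Filling track B at index 2 by its rule yields 74.

74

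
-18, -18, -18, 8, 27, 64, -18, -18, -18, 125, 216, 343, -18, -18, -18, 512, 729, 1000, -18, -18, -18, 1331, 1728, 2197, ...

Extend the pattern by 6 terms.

-18, -18, -18, 2744, 3375, 4096

Positions follow the repeating pattern AAABBB; grouping by letter gives 2 tracks.
Stream A: -18, -18, -18, -18, -18, -18, -18, -18, -18, -18, -18, -18 (always -18).
Stream B: 8, 27, 64, 125, 216, 343, 512, 729, 1000, 1331, 1728, 2197 (consecutive cubes n³ from n = 2).
The 25th slot belongs to stream A; its 13th term is -18.
Position 26 falls in stream A as its term 14, giving -18.
The 27th slot belongs to stream A; its 15th term is -18.
The 28th slot belongs to stream B; its 13th term is 2744.
The 29th slot belongs to stream B; its 14th term is 3375.
The 30th slot belongs to stream B; its 15th term is 4096.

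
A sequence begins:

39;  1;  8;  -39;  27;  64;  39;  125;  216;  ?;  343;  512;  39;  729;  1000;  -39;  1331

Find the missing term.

The slot pattern repeats as ABB (period 3), so there are 2 interleaved tracks.
Subsequence A: 39, -39, 39, ?, 39, -39 — alternating ±39.
Subsequence B: 1, 8, 27, 64, 125, 216, 343, 512, 729, 1000, 1331 — the cubes 1³, 2³, 3³, ….
Subsequence A's pattern makes the blank -39.

-39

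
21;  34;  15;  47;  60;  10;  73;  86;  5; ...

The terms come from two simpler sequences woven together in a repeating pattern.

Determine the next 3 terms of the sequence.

Reading positions in blocks of 3 reveals the pattern AAB — 2 tracks woven together.
Track A is 21, 34, 47, 60, 73, 86, which is linear: a_n = 8 + 13·n.
Track B is 15, 10, 5, which is arithmetic, step −5.
Position 10 → track A, term 7 = 99.
Position 11 falls in track A as its term 8, giving 112.
The 12th slot belongs to track B; its 4th term is 0.

99, 112, 0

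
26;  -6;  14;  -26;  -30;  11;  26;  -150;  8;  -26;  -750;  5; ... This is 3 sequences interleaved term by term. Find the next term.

Split by position mod 3: positions 1, 4, 7, … form one track, and each other residue class forms its own.
Track A is 26, -26, 26, -26, which is oscillating between 26 and -26.
Track B is -6, -30, -150, -750, which is geometric, ×5 each step.
Track C is 14, 11, 8, 5, which is arithmetic, step −3.
Term 13 comes from track A (its 5th entry): 26.

26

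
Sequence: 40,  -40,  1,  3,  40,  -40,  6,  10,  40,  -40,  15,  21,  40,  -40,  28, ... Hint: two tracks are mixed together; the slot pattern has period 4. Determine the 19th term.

45

Reading positions in blocks of 4 reveals the pattern AABB — 2 tracks woven together.
Track A = 40, -40, 40, -40, 40, -40, 40, -40: oscillating between 40 and -40.
Track B = 1, 3, 6, 10, 15, 21, 28: the triangular numbers T_1, T_2, ….
Term 19 comes from track B (its 9th entry): 45.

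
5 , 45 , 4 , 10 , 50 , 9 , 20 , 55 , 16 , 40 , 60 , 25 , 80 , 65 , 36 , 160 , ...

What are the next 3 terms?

The terms cycle through 3 interleaved subsequences.
Track A: 5, 10, 20, 40, 80, 160. Geometric, ×2 each step.
Track B: 45, 50, 55, 60, 65. Arithmetic with common difference +5.
Track C: 4, 9, 16, 25, 36. Perfect squares starting at 2².
The 17th slot belongs to track B; its 6th term is 70.
Term 18 comes from track C (its 6th entry): 49.
Position 19 → track A, term 7 = 320.

70, 49, 320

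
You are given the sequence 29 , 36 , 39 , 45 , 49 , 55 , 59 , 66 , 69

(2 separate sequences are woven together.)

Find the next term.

78

The terms cycle through 2 interleaved subsequences.
Track A: 29, 39, 49, 59, 69 (arithmetic with common difference +10).
Track B: 36, 45, 55, 66 (triangular numbers starting at T_8).
The 10th slot belongs to track B; its 5th term is 78.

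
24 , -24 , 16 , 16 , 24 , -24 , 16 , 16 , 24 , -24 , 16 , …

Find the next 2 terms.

16, 24

The slot pattern repeats as AABB (period 4), so there are 2 interleaved tracks.
Stream A is 24, -24, 24, -24, 24, -24, which is oscillating between 24 and -24.
Stream B is 16, 16, 16, 16, 16, which is constant 16.
Position 12 falls in stream B as its term 6, giving 16.
The 13th slot belongs to stream A; its 7th term is 24.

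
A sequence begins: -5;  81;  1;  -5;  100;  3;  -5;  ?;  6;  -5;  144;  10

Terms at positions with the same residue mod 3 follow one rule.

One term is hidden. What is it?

121

Taking every 3rd term gives 3 separate tracks.
Stream A: -5, -5, -5, -5 — constant -5.
Stream B: 81, 100, ?, 144 — the squares 9², 10², 11², ….
Stream C: 1, 3, 6, 10 — the triangular numbers T_1, T_2, ….
The gap is stream B's term 3; the rule gives 121.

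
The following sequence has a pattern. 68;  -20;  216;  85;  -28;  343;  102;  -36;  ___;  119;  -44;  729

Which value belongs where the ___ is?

512

The terms cycle through 3 interleaved subsequences.
Subsequence A is 68, 85, 102, 119, which is arithmetic, step +17.
Subsequence B is -20, -28, -36, -44, which is subtracting 8 each time.
Subsequence C is 216, 343, ?, 729, which is consecutive cubes n³ from n = 6.
So the missing entry in subsequence C is 512.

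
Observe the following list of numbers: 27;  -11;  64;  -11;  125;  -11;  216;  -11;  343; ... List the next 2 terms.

Split by position mod 2 into 2 tracks.
Track A: 27, 64, 125, 216, 343 — consecutive cubes n³ from n = 3.
Track B: -11, -11, -11, -11 — constant -11.
Position 10 → track B, term 5 = -11.
Position 11 → track A, term 6 = 512.

-11, 512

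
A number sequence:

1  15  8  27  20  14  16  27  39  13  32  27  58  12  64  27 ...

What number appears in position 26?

Split by position mod 4: positions 1, 5, 9, … form one track, and each other residue class forms its own.
Subsequence A: 1, 20, 39, 58 (linear: a_n = -18 + 19·n).
Subsequence B: 15, 14, 13, 12 (arithmetic, step −1).
Subsequence C: 8, 16, 32, 64 (multiplying by 2 each time).
Subsequence D: 27, 27, 27, 27 (the constant sequence 27).
The 26th slot belongs to subsequence B; its 7th term is 9.

9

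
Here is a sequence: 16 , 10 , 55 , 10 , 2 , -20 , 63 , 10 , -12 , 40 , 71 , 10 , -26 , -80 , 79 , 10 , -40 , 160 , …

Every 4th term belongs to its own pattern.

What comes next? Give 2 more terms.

Split by position mod 4: positions 1, 5, 9, … form one track, and each other residue class forms its own.
Track A: 16, 2, -12, -26, -40 (arithmetic, step −14).
Track B: 10, -20, 40, -80, 160 (a geometric progression (common ratio -2)).
Track C: 55, 63, 71, 79 (adding 8 each time).
Track D: 10, 10, 10, 10 (always 10).
Term 19 comes from track C (its 5th entry): 87.
Position 20 → track D, term 5 = 10.

87, 10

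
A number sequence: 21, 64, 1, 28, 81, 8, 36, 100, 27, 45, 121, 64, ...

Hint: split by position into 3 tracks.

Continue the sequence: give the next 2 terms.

Read the sequence 3 terms at a time; column i is its own pattern.
Track A: 21, 28, 36, 45 — triangular numbers n(n+1)/2 for n = 6, 7, ….
Track B: 64, 81, 100, 121 — perfect squares starting at 8².
Track C: 1, 8, 27, 64 — the cubes 1³, 2³, 3³, ….
Position 13 falls in track A as its term 5, giving 55.
Position 14 → track B, term 5 = 144.

55, 144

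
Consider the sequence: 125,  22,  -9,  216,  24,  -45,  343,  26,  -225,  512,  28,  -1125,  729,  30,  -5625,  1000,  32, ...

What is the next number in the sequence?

-28125

Split by position mod 3: positions 1, 4, 7, … form one track, and each other residue class forms its own.
Subsequence A: 125, 216, 343, 512, 729, 1000 — perfect cubes starting at 5³.
Subsequence B: 22, 24, 26, 28, 30, 32 — arithmetic, step +2.
Subsequence C: -9, -45, -225, -1125, -5625 — geometric, ×5 each step.
The 18th slot belongs to subsequence C; its 6th term is -28125.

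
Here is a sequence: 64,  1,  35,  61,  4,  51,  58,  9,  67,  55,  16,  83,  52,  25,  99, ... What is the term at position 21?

131

Read the sequence 3 terms at a time; column i is its own pattern.
Stream A: 64, 61, 58, 55, 52 (arithmetic, step −3).
Stream B: 1, 4, 9, 16, 25 (the squares 1², 2², 3², …).
Stream C: 35, 51, 67, 83, 99 (arithmetic with common difference +16).
Term 21 comes from stream C (its 7th entry): 131.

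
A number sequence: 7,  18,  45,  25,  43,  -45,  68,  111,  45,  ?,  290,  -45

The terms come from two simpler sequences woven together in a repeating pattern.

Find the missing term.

179

Reading positions in blocks of 3 reveals the pattern AAB — 2 tracks woven together.
Track A: 7, 18, 25, 43, 68, 111, ?, 290 (a Fibonacci-like recurrence a_n = a_{n-1} + a_{n-2}).
Track B: 45, -45, 45, -45 (oscillating between 45 and -45).
So the missing entry in track A is 179.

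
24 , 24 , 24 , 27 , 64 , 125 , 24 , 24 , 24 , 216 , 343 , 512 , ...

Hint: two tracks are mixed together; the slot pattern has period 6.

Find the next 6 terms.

Reading positions in blocks of 6 reveals the pattern AAABBB — 2 tracks woven together.
Subsequence A: 24, 24, 24, 24, 24, 24 — the constant sequence 24.
Subsequence B: 27, 64, 125, 216, 343, 512 — consecutive cubes n³ from n = 3.
Term 13 comes from subsequence A (its 7th entry): 24.
The 14th slot belongs to subsequence A; its 8th term is 24.
Position 15 → subsequence A, term 9 = 24.
The 16th slot belongs to subsequence B; its 7th term is 729.
Term 17 comes from subsequence B (its 8th entry): 1000.
Position 18 → subsequence B, term 9 = 1331.

24, 24, 24, 729, 1000, 1331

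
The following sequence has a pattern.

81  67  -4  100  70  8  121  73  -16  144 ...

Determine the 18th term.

128

Split by position mod 3: positions 1, 4, 7, … form one track, and each other residue class forms its own.
Stream A is 81, 100, 121, 144, which is perfect squares starting at 9².
Stream B is 67, 70, 73, which is arithmetic with common difference +3.
Stream C is -4, 8, -16, which is geometric with ratio -2.
Position 18 falls in stream C as its term 6, giving 128.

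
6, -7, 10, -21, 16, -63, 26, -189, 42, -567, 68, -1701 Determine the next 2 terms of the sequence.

110, -5103

Taking every 2nd term gives 2 separate tracks.
Subsequence A: 6, 10, 16, 26, 42, 68 (Fibonacci-style (each term is the sum of the two before it)).
Subsequence B: -7, -21, -63, -189, -567, -1701 (a geometric progression (common ratio 3)).
Position 13 → subsequence A, term 7 = 110.
Position 14 falls in subsequence B as its term 7, giving -5103.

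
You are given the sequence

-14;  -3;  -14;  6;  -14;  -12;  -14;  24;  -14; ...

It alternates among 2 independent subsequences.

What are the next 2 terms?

The terms cycle through 2 interleaved subsequences.
Track A: -14, -14, -14, -14, -14 — the constant sequence -14.
Track B: -3, 6, -12, 24 — geometric, ×-2 each step.
Position 10 falls in track B as its term 5, giving -48.
Term 11 comes from track A (its 6th entry): -14.

-48, -14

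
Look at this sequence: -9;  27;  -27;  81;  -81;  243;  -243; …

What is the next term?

The terms cycle through 2 interleaved subsequences.
Stream A: -9, -27, -81, -243. Multiplying by 3 each time.
Stream B: 27, 81, 243. Powers of 3.
Position 8 falls in stream B as its term 4, giving 729.

729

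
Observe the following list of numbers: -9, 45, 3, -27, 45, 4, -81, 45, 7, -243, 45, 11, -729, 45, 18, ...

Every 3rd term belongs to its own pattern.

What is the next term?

Read the sequence 3 terms at a time; column i is its own pattern.
Stream A: -9, -27, -81, -243, -729 (a geometric progression (common ratio 3)).
Stream B: 45, 45, 45, 45, 45 (constant 45).
Stream C: 3, 4, 7, 11, 18 (Fibonacci-style (each term is the sum of the two before it)).
Position 16 → stream A, term 6 = -2187.

-2187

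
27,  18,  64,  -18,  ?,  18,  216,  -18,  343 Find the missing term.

125

Positions 1, 3, 5, … form one subsequence and positions 2, 4, 6, … form another.
Stream A: 27, 64, ?, 216, 343 (perfect cubes starting at 3³).
Stream B: 18, -18, 18, -18 (alternating ±18).
Stream A's pattern makes the blank 125.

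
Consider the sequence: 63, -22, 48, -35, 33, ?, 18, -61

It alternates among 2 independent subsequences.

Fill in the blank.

-48

Taking every 2nd term gives 2 separate tracks.
Stream A: 63, 48, 33, 18 (arithmetic, step −15).
Stream B: -22, -35, ?, -61 (arithmetic with common difference −13).
Filling stream B at index 3 by its rule yields -48.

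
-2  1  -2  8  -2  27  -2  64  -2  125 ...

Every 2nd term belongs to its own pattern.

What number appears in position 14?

Split by position mod 2 into 2 tracks.
Track A is -2, -2, -2, -2, -2, which is always -2.
Track B is 1, 8, 27, 64, 125, which is the cubes 1³, 2³, 3³, ….
Position 14 → track B, term 7 = 343.

343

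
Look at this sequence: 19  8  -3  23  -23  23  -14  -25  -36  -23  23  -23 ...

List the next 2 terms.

Positions follow the repeating pattern AAABBB; grouping by letter gives 2 tracks.
Track A: 19, 8, -3, -14, -25, -36 — subtracting 11 each time.
Track B: 23, -23, 23, -23, 23, -23 — oscillating between 23 and -23.
Position 13 → track A, term 7 = -47.
The 14th slot belongs to track A; its 8th term is -58.

-47, -58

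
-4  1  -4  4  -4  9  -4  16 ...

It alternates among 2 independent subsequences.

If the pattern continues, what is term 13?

-4

Split by position mod 2 into 2 tracks.
Stream A is -4, -4, -4, -4, which is constant -4.
Stream B is 1, 4, 9, 16, which is perfect squares starting at 1².
Term 13 comes from stream A (its 7th entry): -4.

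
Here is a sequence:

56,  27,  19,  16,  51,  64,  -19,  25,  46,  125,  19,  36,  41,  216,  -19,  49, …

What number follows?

36

Taking every 4th term gives 4 separate tracks.
Subsequence A is 56, 51, 46, 41, which is subtracting 5 each time.
Subsequence B is 27, 64, 125, 216, which is consecutive cubes n³ from n = 3.
Subsequence C is 19, -19, 19, -19, which is alternating ±19.
Subsequence D is 16, 25, 36, 49, which is the squares 4², 5², 6², ….
Position 17 → subsequence A, term 5 = 36.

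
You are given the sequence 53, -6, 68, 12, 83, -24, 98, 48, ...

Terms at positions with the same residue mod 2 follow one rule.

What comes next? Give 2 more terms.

Odd-indexed and even-indexed terms follow separate rules.
Subsequence A: 53, 68, 83, 98. Arithmetic with common difference +15.
Subsequence B: -6, 12, -24, 48. A geometric progression (common ratio -2).
Position 9 → subsequence A, term 5 = 113.
Term 10 comes from subsequence B (its 5th entry): -96.

113, -96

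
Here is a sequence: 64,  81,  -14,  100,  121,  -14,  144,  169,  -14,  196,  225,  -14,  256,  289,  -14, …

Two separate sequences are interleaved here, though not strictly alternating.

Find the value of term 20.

441

Reading positions in blocks of 3 reveals the pattern AAB — 2 tracks woven together.
Stream A: 64, 81, 100, 121, 144, 169, 196, 225, 256, 289 (perfect squares starting at 8²).
Stream B: -14, -14, -14, -14, -14 (the constant sequence -14).
Position 20 falls in stream A as its term 14, giving 441.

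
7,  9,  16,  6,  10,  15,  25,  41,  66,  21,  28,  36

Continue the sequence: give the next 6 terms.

107, 173, 280, 45, 55, 66

Reading positions in blocks of 6 reveals the pattern AAABBB — 2 tracks woven together.
Stream A: 7, 9, 16, 25, 41, 66 — each term equals the sum of the previous two.
Stream B: 6, 10, 15, 21, 28, 36 — triangular numbers n(n+1)/2 for n = 3, 4, ….
The 13th slot belongs to stream A; its 7th term is 107.
Term 14 comes from stream A (its 8th entry): 173.
The 15th slot belongs to stream A; its 9th term is 280.
Position 16 → stream B, term 7 = 45.
The 17th slot belongs to stream B; its 8th term is 55.
Position 18 falls in stream B as its term 9, giving 66.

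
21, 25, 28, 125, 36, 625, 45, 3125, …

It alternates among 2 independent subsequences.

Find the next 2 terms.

Positions 1, 3, 5, … form one subsequence and positions 2, 4, 6, … form another.
Subsequence A: 21, 28, 36, 45 (triangular numbers n(n+1)/2 for n = 6, 7, …).
Subsequence B: 25, 125, 625, 3125 (powers of 5).
Position 9 → subsequence A, term 5 = 55.
Position 10 falls in subsequence B as its term 5, giving 15625.

55, 15625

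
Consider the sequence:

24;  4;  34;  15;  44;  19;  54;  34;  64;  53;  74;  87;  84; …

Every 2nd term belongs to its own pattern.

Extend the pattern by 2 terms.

The terms cycle through 2 interleaved subsequences.
Track A: 24, 34, 44, 54, 64, 74, 84 (arithmetic with common difference +10).
Track B: 4, 15, 19, 34, 53, 87 (each term equals the sum of the previous two).
Position 14 → track B, term 7 = 140.
Position 15 falls in track A as its term 8, giving 94.

140, 94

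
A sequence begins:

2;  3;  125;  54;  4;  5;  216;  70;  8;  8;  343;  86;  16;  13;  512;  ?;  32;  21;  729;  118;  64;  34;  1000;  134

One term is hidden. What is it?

102

Split by position mod 4 into 4 tracks.
Track A: 2, 4, 8, 16, 32, 64. Powers of 2.
Track B: 3, 5, 8, 13, 21, 34. Fibonacci-style (each term is the sum of the two before it).
Track C: 125, 216, 343, 512, 729, 1000. Consecutive cubes n³ from n = 5.
Track D: 54, 70, 86, ?, 118, 134. Arithmetic, step +16.
The gap is track D's term 4; the rule gives 102.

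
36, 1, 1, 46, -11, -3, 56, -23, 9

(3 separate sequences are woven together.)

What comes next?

66

Taking every 3rd term gives 3 separate tracks.
Track A = 36, 46, 56: linear: a_n = 26 + 10·n.
Track B = 1, -11, -23: arithmetic with common difference −12.
Track C = 1, -3, 9: geometric, ×-3 each step.
Position 10 falls in track A as its term 4, giving 66.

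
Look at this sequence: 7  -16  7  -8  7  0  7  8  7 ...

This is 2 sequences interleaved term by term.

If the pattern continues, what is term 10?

16

Odd-indexed and even-indexed terms follow separate rules.
Stream A: 7, 7, 7, 7, 7 (the constant sequence 7).
Stream B: -16, -8, 0, 8 (arithmetic, step +8).
The 10th slot belongs to stream B; its 5th term is 16.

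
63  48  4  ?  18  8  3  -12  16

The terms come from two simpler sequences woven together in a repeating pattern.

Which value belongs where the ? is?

The slot pattern repeats as AAB (period 3), so there are 2 interleaved tracks.
Track A is 63, 48, ?, 18, 3, -12, which is linear: a_n = 78 − 15·n.
Track B is 4, 8, 16, which is powers of 2.
The gap is track A's term 3; the rule gives 33.

33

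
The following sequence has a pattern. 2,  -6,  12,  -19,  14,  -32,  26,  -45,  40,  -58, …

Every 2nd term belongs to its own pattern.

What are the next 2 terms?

66, -71

Positions 1, 3, 5, … form one subsequence and positions 2, 4, 6, … form another.
Stream A: 2, 12, 14, 26, 40. A Fibonacci-like recurrence a_n = a_{n-1} + a_{n-2}.
Stream B: -6, -19, -32, -45, -58. Arithmetic with common difference −13.
Position 11 → stream A, term 6 = 66.
Position 12 falls in stream B as its term 6, giving -71.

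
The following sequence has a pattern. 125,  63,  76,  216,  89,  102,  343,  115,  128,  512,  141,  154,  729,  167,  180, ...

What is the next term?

Reading positions in blocks of 3 reveals the pattern ABB — 2 tracks woven together.
Subsequence A = 125, 216, 343, 512, 729: perfect cubes starting at 5³.
Subsequence B = 63, 76, 89, 102, 115, 128, 141, 154, 167, 180: arithmetic, step +13.
The 16th slot belongs to subsequence A; its 6th term is 1000.

1000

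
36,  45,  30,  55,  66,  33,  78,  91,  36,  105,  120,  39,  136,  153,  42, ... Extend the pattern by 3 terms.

Reading positions in blocks of 3 reveals the pattern AAB — 2 tracks woven together.
Track A: 36, 45, 55, 66, 78, 91, 105, 120, 136, 153 — triangular numbers starting at T_8.
Track B: 30, 33, 36, 39, 42 — adding 3 each time.
The 16th slot belongs to track A; its 11th term is 171.
Term 17 comes from track A (its 12th entry): 190.
Position 18 → track B, term 6 = 45.

171, 190, 45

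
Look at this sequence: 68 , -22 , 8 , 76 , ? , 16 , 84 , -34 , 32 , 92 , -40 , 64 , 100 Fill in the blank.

-28

Split by position mod 3 into 3 tracks.
Track A: 68, 76, 84, 92, 100 (adding 8 each time).
Track B: -22, ?, -34, -40 (subtracting 6 each time).
Track C: 8, 16, 32, 64 (powers of 2).
Track B's pattern makes the blank -28.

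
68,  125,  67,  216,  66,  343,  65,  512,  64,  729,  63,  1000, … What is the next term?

62

The terms cycle through 2 interleaved subsequences.
Subsequence A: 68, 67, 66, 65, 64, 63 — subtracting 1 each time.
Subsequence B: 125, 216, 343, 512, 729, 1000 — perfect cubes starting at 5³.
Position 13 falls in subsequence A as its term 7, giving 62.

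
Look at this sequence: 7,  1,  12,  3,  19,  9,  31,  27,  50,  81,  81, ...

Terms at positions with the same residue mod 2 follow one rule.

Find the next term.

243

Taking every 2nd term gives 2 separate tracks.
Stream A: 7, 12, 19, 31, 50, 81 — Fibonacci-style (each term is the sum of the two before it).
Stream B: 1, 3, 9, 27, 81 — powers 3^0, 3^1, 3^2, ….
Term 12 comes from stream B (its 6th entry): 243.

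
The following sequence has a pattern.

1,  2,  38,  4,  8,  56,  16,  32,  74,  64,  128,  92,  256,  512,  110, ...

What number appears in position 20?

8192

The slot pattern repeats as AAB (period 3), so there are 2 interleaved tracks.
Track A: 1, 2, 4, 8, 16, 32, 64, 128, 256, 512 (powers of 2).
Track B: 38, 56, 74, 92, 110 (adding 18 each time).
The 20th slot belongs to track A; its 14th term is 8192.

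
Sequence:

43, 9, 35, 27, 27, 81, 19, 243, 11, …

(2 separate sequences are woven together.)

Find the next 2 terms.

729, 3

Taking every 2nd term gives 2 separate tracks.
Subsequence A: 43, 35, 27, 19, 11 (subtracting 8 each time).
Subsequence B: 9, 27, 81, 243 (successive powers of 3).
Position 10 falls in subsequence B as its term 5, giving 729.
Position 11 falls in subsequence A as its term 6, giving 3.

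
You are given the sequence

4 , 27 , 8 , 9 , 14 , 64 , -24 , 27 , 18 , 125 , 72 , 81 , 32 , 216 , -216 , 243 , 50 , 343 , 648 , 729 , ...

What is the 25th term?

132

Read the sequence 4 terms at a time; column i is its own pattern.
Track A: 4, 14, 18, 32, 50. Fibonacci-style (each term is the sum of the two before it).
Track B: 27, 64, 125, 216, 343. The cubes 3³, 4³, 5³, ….
Track C: 8, -24, 72, -216, 648. A geometric progression (common ratio -3).
Track D: 9, 27, 81, 243, 729. Powers of 3.
Term 25 comes from track A (its 7th entry): 132.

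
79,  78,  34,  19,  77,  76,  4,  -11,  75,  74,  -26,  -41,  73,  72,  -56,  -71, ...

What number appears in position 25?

Reading positions in blocks of 4 reveals the pattern AABB — 2 tracks woven together.
Stream A is 79, 78, 77, 76, 75, 74, 73, 72, which is linear: a_n = 80 − n.
Stream B is 34, 19, 4, -11, -26, -41, -56, -71, which is arithmetic with common difference −15.
Position 25 → stream A, term 13 = 67.

67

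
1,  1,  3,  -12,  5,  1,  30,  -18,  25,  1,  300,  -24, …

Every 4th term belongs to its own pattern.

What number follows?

Split by position mod 4 into 4 tracks.
Track A: 1, 5, 25. Successive powers of 5.
Track B: 1, 1, 1. Constant 1.
Track C: 3, 30, 300. Geometric with ratio 10.
Track D: -12, -18, -24. Arithmetic, step −6.
Term 13 comes from track A (its 4th entry): 125.

125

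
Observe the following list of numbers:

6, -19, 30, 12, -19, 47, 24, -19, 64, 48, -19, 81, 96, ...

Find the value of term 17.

Read the sequence 3 terms at a time; column i is its own pattern.
Subsequence A is 6, 12, 24, 48, 96, which is a geometric progression (common ratio 2).
Subsequence B is -19, -19, -19, -19, which is the constant sequence -19.
Subsequence C is 30, 47, 64, 81, which is linear: a_n = 13 + 17·n.
Position 17 falls in subsequence B as its term 6, giving -19.

-19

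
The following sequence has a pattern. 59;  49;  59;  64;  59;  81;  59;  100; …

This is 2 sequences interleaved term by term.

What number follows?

Taking every 2nd term gives 2 separate tracks.
Stream A: 59, 59, 59, 59 (always 59).
Stream B: 49, 64, 81, 100 (the squares 7², 8², 9², …).
The 9th slot belongs to stream A; its 5th term is 59.

59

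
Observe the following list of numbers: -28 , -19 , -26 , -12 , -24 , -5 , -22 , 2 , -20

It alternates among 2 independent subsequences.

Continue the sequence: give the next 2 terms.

The terms cycle through 2 interleaved subsequences.
Track A: -28, -26, -24, -22, -20 (arithmetic with common difference +2).
Track B: -19, -12, -5, 2 (adding 7 each time).
Position 10 falls in track B as its term 5, giving 9.
Term 11 comes from track A (its 6th entry): -18.

9, -18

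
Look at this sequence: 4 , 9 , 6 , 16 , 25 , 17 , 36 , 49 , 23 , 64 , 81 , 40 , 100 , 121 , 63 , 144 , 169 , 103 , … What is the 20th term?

The slot pattern repeats as AAB (period 3), so there are 2 interleaved tracks.
Track A: 4, 9, 16, 25, 36, 49, 64, 81, 100, 121, 144, 169. Perfect squares starting at 2².
Track B: 6, 17, 23, 40, 63, 103. Each term equals the sum of the previous two.
Position 20 falls in track A as its term 14, giving 225.

225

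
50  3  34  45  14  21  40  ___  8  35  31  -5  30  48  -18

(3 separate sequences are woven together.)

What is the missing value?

17

Split by position mod 3: positions 1, 4, 7, … form one track, and each other residue class forms its own.
Stream A: 50, 45, 40, 35, 30 (subtracting 5 each time).
Stream B: 3, 14, ?, 31, 48 (Fibonacci-style (each term is the sum of the two before it)).
Stream C: 34, 21, 8, -5, -18 (arithmetic, step −13).
Stream B's pattern makes the blank 17.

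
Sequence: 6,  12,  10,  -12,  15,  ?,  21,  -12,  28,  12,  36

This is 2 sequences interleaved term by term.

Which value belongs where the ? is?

Positions 1, 3, 5, … form one subsequence and positions 2, 4, 6, … form another.
Subsequence A = 6, 10, 15, 21, 28, 36: triangular numbers starting at T_3.
Subsequence B = 12, -12, ?, -12, 12: the oscillation 12·(−1)^(n+1).
Filling subsequence B at index 3 by its rule yields 12.

12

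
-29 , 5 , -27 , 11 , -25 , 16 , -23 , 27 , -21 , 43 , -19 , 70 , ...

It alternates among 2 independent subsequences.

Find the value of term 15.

-15

Taking every 2nd term gives 2 separate tracks.
Stream A: -29, -27, -25, -23, -21, -19 — arithmetic with common difference +2.
Stream B: 5, 11, 16, 27, 43, 70 — Fibonacci-style (each term is the sum of the two before it).
Position 15 falls in stream A as its term 8, giving -15.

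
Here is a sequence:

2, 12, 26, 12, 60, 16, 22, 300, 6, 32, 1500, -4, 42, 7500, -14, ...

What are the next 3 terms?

Read the sequence 3 terms at a time; column i is its own pattern.
Subsequence A: 2, 12, 22, 32, 42. Linear: a_n = -8 + 10·n.
Subsequence B: 12, 60, 300, 1500, 7500. A geometric progression (common ratio 5).
Subsequence C: 26, 16, 6, -4, -14. Arithmetic, step −10.
Term 16 comes from subsequence A (its 6th entry): 52.
Position 17 falls in subsequence B as its term 6, giving 37500.
Term 18 comes from subsequence C (its 6th entry): -24.

52, 37500, -24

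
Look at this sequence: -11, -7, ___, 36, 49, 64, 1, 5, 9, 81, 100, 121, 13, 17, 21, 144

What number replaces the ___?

The slot pattern repeats as AAABBB (period 6), so there are 2 interleaved tracks.
Track A: -11, -7, ?, 1, 5, 9, 13, 17, 21. Linear: a_n = -15 + 4·n.
Track B: 36, 49, 64, 81, 100, 121, 144. The squares 6², 7², 8², ….
Filling track A at index 3 by its rule yields -3.

-3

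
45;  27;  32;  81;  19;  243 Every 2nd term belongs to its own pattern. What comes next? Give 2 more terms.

Positions 1, 3, 5, … form one subsequence and positions 2, 4, 6, … form another.
Subsequence A: 45, 32, 19 — subtracting 13 each time.
Subsequence B: 27, 81, 243 — powers of 3.
Position 7 → subsequence A, term 4 = 6.
Position 8 falls in subsequence B as its term 4, giving 729.

6, 729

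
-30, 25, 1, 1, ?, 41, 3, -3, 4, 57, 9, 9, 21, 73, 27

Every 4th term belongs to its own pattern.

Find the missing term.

Split by position mod 4: positions 1, 5, 9, … form one track, and each other residue class forms its own.
Track A: -30, ?, 4, 21. Linear: a_n = -47 + 17·n.
Track B: 25, 41, 57, 73. Arithmetic with common difference +16.
Track C: 1, 3, 9, 27. Powers 3^0, 3^1, 3^2, ….
Track D: 1, -3, 9. A geometric progression (common ratio -3).
Track A's pattern makes the blank -13.

-13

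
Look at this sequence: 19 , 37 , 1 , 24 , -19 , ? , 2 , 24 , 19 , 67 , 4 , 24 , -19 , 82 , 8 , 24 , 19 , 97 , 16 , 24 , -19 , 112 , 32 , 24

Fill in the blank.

Taking every 4th term gives 4 separate tracks.
Stream A: 19, -19, 19, -19, 19, -19. Oscillating between 19 and -19.
Stream B: 37, ?, 67, 82, 97, 112. Linear: a_n = 22 + 15·n.
Stream C: 1, 2, 4, 8, 16, 32. Successive powers of 2.
Stream D: 24, 24, 24, 24, 24, 24. Constant 24.
The gap is stream B's term 2; the rule gives 52.

52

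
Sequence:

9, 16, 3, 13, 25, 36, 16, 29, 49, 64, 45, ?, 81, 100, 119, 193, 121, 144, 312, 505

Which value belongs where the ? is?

74

Positions follow the repeating pattern AABB; grouping by letter gives 2 tracks.
Stream A = 9, 16, 25, 36, 49, 64, 81, 100, 121, 144: perfect squares starting at 3².
Stream B = 3, 13, 16, 29, 45, ?, 119, 193, 312, 505: Fibonacci-style (each term is the sum of the two before it).
Filling stream B at index 6 by its rule yields 74.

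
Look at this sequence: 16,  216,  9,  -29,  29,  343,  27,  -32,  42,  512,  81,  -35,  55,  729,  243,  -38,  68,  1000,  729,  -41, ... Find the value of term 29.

107

Read the sequence 4 terms at a time; column i is its own pattern.
Track A: 16, 29, 42, 55, 68 — arithmetic with common difference +13.
Track B: 216, 343, 512, 729, 1000 — perfect cubes starting at 6³.
Track C: 9, 27, 81, 243, 729 — powers of 3.
Track D: -29, -32, -35, -38, -41 — arithmetic with common difference −3.
Term 29 comes from track A (its 8th entry): 107.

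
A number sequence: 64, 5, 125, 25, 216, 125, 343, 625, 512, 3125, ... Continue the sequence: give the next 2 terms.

The terms cycle through 2 interleaved subsequences.
Track A: 64, 125, 216, 343, 512 (consecutive cubes n³ from n = 4).
Track B: 5, 25, 125, 625, 3125 (successive powers of 5).
Term 11 comes from track A (its 6th entry): 729.
Position 12 falls in track B as its term 6, giving 15625.

729, 15625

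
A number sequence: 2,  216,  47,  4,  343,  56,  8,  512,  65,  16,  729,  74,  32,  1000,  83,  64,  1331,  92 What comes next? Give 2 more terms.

Read the sequence 3 terms at a time; column i is its own pattern.
Stream A: 2, 4, 8, 16, 32, 64 (powers 2^1, 2^2, 2^3, …).
Stream B: 216, 343, 512, 729, 1000, 1331 (the cubes 6³, 7³, 8³, …).
Stream C: 47, 56, 65, 74, 83, 92 (adding 9 each time).
The 19th slot belongs to stream A; its 7th term is 128.
The 20th slot belongs to stream B; its 7th term is 1728.

128, 1728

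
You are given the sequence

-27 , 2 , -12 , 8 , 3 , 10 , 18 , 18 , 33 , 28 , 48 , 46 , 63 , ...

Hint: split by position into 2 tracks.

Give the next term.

Positions 1, 3, 5, … form one subsequence and positions 2, 4, 6, … form another.
Subsequence A: -27, -12, 3, 18, 33, 48, 63 (linear: a_n = -42 + 15·n).
Subsequence B: 2, 8, 10, 18, 28, 46 (each term equals the sum of the previous two).
Term 14 comes from subsequence B (its 7th entry): 74.

74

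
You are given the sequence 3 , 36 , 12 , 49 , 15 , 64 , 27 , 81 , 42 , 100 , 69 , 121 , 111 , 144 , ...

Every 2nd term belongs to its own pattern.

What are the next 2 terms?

180, 169

The terms cycle through 2 interleaved subsequences.
Subsequence A = 3, 12, 15, 27, 42, 69, 111: Fibonacci-style (each term is the sum of the two before it).
Subsequence B = 36, 49, 64, 81, 100, 121, 144: consecutive squares n² from n = 6.
Position 15 → subsequence A, term 8 = 180.
Position 16 → subsequence B, term 8 = 169.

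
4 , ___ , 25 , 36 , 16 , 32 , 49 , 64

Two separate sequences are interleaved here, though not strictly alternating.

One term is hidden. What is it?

Reading positions in blocks of 4 reveals the pattern AABB — 2 tracks woven together.
Subsequence A: 4, ?, 16, 32. Powers 2^2, 2^3, 2^4, ….
Subsequence B: 25, 36, 49, 64. Perfect squares starting at 5².
The gap is subsequence A's term 2; the rule gives 8.

8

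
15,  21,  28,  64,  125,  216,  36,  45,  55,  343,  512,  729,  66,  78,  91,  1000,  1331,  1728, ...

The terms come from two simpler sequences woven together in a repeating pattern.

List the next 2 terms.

105, 120

The slot pattern repeats as AAABBB (period 6), so there are 2 interleaved tracks.
Track A = 15, 21, 28, 36, 45, 55, 66, 78, 91: the triangular numbers T_5, T_6, ….
Track B = 64, 125, 216, 343, 512, 729, 1000, 1331, 1728: consecutive cubes n³ from n = 4.
Position 19 → track A, term 10 = 105.
Term 20 comes from track A (its 11th entry): 120.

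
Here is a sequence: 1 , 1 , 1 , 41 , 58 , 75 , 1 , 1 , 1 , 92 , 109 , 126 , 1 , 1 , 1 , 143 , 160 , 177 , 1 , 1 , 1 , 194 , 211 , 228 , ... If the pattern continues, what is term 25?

1

The slot pattern repeats as AAABBB (period 6), so there are 2 interleaved tracks.
Track A: 1, 1, 1, 1, 1, 1, 1, 1, 1, 1, 1, 1 (always 1).
Track B: 41, 58, 75, 92, 109, 126, 143, 160, 177, 194, 211, 228 (arithmetic with common difference +17).
Term 25 comes from track A (its 13th entry): 1.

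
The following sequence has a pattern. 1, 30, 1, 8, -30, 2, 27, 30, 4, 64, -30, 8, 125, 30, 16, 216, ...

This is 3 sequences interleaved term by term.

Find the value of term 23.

The terms cycle through 3 interleaved subsequences.
Subsequence A: 1, 8, 27, 64, 125, 216. Consecutive cubes n³ from n = 1.
Subsequence B: 30, -30, 30, -30, 30. The oscillation 30·(−1)^(n+1).
Subsequence C: 1, 2, 4, 8, 16. Powers 2^0, 2^1, 2^2, ….
Position 23 falls in subsequence B as its term 8, giving -30.

-30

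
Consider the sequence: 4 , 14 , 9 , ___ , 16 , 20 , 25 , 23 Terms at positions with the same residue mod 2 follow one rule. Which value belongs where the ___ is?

Odd-indexed and even-indexed terms follow separate rules.
Stream A = 4, 9, 16, 25: consecutive squares n² from n = 2.
Stream B = 14, ?, 20, 23: arithmetic with common difference +3.
Filling stream B at index 2 by its rule yields 17.

17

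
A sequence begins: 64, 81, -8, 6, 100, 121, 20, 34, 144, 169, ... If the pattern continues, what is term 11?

The slot pattern repeats as AABB (period 4), so there are 2 interleaved tracks.
Subsequence A: 64, 81, 100, 121, 144, 169 (consecutive squares n² from n = 8).
Subsequence B: -8, 6, 20, 34 (arithmetic, step +14).
Term 11 comes from subsequence B (its 5th entry): 48.

48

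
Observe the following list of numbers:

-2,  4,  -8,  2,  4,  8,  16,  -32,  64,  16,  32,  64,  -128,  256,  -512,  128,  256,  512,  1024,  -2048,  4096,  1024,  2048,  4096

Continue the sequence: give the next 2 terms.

-8192, 16384

The slot pattern repeats as AAABBB (period 6), so there are 2 interleaved tracks.
Track A: -2, 4, -8, 16, -32, 64, -128, 256, -512, 1024, -2048, 4096. Multiplying by -2 each time.
Track B: 2, 4, 8, 16, 32, 64, 128, 256, 512, 1024, 2048, 4096. Powers 2^1, 2^2, 2^3, ….
Position 25 falls in track A as its term 13, giving -8192.
Term 26 comes from track A (its 14th entry): 16384.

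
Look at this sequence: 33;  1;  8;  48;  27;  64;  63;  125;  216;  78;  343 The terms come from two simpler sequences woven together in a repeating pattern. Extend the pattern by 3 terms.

The slot pattern repeats as ABB (period 3), so there are 2 interleaved tracks.
Track A: 33, 48, 63, 78. Arithmetic with common difference +15.
Track B: 1, 8, 27, 64, 125, 216, 343. The cubes 1³, 2³, 3³, ….
The 12th slot belongs to track B; its 8th term is 512.
Term 13 comes from track A (its 5th entry): 93.
Term 14 comes from track B (its 9th entry): 729.

512, 93, 729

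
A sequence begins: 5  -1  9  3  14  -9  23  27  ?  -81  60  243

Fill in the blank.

Odd-indexed and even-indexed terms follow separate rules.
Track A: 5, 9, 14, 23, ?, 60 (a Fibonacci-like recurrence a_n = a_{n-1} + a_{n-2}).
Track B: -1, 3, -9, 27, -81, 243 (multiplying by -3 each time).
Filling track A at index 5 by its rule yields 37.

37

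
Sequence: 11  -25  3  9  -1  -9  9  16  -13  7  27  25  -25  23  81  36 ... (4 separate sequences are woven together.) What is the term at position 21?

Taking every 4th term gives 4 separate tracks.
Stream A: 11, -1, -13, -25. Linear: a_n = 23 − 12·n.
Stream B: -25, -9, 7, 23. Linear: a_n = -41 + 16·n.
Stream C: 3, 9, 27, 81. Powers of 3.
Stream D: 9, 16, 25, 36. Consecutive squares n² from n = 3.
Term 21 comes from stream A (its 6th entry): -49.

-49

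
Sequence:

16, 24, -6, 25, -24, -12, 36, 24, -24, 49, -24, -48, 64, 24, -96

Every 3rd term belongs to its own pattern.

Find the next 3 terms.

81, -24, -192

Split by position mod 3: positions 1, 4, 7, … form one track, and each other residue class forms its own.
Subsequence A: 16, 25, 36, 49, 64. Perfect squares starting at 4².
Subsequence B: 24, -24, 24, -24, 24. The oscillation 24·(−1)^(n+1).
Subsequence C: -6, -12, -24, -48, -96. Geometric with ratio 2.
Position 16 → subsequence A, term 6 = 81.
Term 17 comes from subsequence B (its 6th entry): -24.
The 18th slot belongs to subsequence C; its 6th term is -192.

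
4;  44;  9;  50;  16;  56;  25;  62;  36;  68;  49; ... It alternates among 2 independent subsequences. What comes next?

Split by position mod 2 into 2 tracks.
Track A: 4, 9, 16, 25, 36, 49 (consecutive squares n² from n = 2).
Track B: 44, 50, 56, 62, 68 (linear: a_n = 38 + 6·n).
The 12th slot belongs to track B; its 6th term is 74.

74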